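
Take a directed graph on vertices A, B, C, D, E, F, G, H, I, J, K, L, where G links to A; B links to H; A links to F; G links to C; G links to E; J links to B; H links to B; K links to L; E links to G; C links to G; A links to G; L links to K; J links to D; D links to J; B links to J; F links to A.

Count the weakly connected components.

4

From A: component {A, C, E, F, G}.
From B: component {B, D, H, J}.
From I: component {I}.
From K: component {K, L}.
That's 4 components.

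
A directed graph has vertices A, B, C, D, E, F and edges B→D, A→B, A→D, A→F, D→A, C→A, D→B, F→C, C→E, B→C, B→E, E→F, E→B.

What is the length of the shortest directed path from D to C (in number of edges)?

Distance 0: D.
Distance 1: A, B.
Distance 2: C, E, F — contains C.

2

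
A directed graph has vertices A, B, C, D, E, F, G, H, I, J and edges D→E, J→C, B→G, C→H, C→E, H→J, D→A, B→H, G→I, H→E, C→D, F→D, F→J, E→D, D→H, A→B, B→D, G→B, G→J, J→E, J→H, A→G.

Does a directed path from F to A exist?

Yes

Explore from F.
Distance 1: reach D, J.
Distance 2: reach A, C, E, H.
Found A.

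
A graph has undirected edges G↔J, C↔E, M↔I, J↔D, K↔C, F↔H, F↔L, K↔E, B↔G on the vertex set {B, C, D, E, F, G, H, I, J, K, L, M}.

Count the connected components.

4

From B: component {B, D, G, J}.
From C: component {C, E, K}.
From F: component {F, H, L}.
From I: component {I, M}.
That's 4 components.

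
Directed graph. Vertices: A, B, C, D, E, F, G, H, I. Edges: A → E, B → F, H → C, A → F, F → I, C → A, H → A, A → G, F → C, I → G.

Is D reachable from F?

Explore from F.
Distance 1: reach C, I.
Distance 2: reach A, G.
Distance 3: reach E.
The search from F is exhausted; no directed path reaches D.

No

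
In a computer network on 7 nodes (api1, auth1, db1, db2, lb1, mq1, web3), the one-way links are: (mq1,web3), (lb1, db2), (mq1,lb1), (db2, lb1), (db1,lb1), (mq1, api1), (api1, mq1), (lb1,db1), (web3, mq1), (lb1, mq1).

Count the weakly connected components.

From api1: component {api1, db1, db2, lb1, mq1, web3}.
From auth1: component {auth1}.
That's 2 components.

2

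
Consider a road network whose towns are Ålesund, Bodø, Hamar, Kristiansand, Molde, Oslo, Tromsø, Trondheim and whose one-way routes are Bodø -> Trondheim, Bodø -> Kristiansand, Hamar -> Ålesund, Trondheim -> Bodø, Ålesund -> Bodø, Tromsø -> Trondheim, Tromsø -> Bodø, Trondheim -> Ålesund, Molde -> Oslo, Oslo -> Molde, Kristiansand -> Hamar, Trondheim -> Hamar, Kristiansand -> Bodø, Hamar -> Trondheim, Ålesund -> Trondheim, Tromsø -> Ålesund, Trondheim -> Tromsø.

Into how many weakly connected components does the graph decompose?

2

From Ålesund: component {Ålesund, Bodø, Hamar, Kristiansand, Tromsø, Trondheim}.
From Molde: component {Molde, Oslo}.
That's 2 components.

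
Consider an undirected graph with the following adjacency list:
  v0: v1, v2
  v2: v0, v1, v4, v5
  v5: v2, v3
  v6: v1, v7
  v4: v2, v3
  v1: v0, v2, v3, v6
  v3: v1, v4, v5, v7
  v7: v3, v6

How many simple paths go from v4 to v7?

10

v4–v2–v0–v1–v3–v7
v4–v2–v0–v1–v6–v7
v4–v2–v1–v3–v7
v4–v2–v1–v6–v7
v4–v2–v5–v3–v1–v6–v7
v4–v2–v5–v3–v7
v4–v3–v1–v6–v7
v4–v3–v5–v2–v0–v1–v6–v7
v4–v3–v5–v2–v1–v6–v7
v4–v3–v7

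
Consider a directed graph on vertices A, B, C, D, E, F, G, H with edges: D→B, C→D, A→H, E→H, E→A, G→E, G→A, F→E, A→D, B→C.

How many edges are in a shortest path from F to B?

Distance 0: F.
Distance 1: E.
Distance 2: A, H.
Distance 3: D.
Distance 4: B — contains B.

4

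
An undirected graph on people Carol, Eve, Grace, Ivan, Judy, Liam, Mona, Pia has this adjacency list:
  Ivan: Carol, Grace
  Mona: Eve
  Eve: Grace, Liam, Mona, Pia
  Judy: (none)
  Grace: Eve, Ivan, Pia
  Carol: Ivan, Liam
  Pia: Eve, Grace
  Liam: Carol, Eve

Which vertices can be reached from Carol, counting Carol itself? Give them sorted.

Start at Carol.
Its neighbours: Ivan, Liam.
Then their neighbours: Eve, Grace.
Then next layer: Mona, Pia.
Nothing further is reachable.

Carol, Eve, Grace, Ivan, Liam, Mona, Pia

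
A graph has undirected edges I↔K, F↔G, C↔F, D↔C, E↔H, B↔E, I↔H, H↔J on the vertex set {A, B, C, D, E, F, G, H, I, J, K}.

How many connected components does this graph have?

From A: component {A}.
From B: component {B, E, H, I, J, K}.
From C: component {C, D, F, G}.
That's 3 components.

3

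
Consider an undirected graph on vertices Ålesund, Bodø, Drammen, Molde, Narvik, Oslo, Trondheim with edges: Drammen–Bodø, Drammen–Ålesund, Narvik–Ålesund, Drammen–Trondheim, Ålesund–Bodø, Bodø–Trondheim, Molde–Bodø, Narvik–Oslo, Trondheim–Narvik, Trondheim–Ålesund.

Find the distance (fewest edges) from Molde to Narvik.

Distance 0: Molde.
Distance 1: Bodø.
Distance 2: Ålesund, Drammen, Trondheim.
Distance 3: Narvik — contains Narvik.

3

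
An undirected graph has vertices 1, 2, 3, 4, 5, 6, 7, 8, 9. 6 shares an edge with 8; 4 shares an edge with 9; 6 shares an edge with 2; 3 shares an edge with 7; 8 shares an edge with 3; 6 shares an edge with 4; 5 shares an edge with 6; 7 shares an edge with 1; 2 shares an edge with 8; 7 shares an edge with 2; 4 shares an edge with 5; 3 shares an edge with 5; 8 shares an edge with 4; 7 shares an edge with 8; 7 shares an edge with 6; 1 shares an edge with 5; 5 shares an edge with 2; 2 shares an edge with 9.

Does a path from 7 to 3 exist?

Yes

Explore from 7.
Distance 1: reach 1, 2, 3, 6, 8.
Found 3.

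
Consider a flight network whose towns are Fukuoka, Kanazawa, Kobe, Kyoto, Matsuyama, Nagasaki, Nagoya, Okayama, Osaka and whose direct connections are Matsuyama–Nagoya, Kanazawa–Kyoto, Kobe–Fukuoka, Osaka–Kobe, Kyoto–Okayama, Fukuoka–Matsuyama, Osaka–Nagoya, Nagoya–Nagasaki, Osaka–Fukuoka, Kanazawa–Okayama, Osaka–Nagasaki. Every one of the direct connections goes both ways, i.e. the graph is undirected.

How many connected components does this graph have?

2

From Fukuoka: component {Fukuoka, Kobe, Matsuyama, Nagasaki, Nagoya, Osaka}.
From Kanazawa: component {Kanazawa, Kyoto, Okayama}.
That's 2 components.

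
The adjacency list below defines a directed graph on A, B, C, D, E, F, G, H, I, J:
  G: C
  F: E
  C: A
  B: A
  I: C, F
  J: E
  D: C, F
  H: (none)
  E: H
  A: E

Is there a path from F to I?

Explore from F.
Distance 1: reach E.
Distance 2: reach H.
The search from F is exhausted; no directed path reaches I.

No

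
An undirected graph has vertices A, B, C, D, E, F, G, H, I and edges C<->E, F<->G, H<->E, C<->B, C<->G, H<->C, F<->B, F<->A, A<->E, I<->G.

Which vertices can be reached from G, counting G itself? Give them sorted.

A, B, C, E, F, G, H, I

Start at G.
Its neighbours: C, F, I.
Then their neighbours: A, B, E, H.
Nothing further is reachable.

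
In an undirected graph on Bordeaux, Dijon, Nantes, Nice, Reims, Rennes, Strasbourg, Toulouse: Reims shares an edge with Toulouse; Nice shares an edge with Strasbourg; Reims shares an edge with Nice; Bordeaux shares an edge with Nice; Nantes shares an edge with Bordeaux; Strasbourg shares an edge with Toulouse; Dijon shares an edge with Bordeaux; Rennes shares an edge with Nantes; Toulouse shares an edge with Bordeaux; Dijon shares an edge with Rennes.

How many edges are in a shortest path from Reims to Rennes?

Distance 0: Reims.
Distance 1: Nice, Toulouse.
Distance 2: Bordeaux, Strasbourg.
Distance 3: Dijon, Nantes.
Distance 4: Rennes — contains Rennes.

4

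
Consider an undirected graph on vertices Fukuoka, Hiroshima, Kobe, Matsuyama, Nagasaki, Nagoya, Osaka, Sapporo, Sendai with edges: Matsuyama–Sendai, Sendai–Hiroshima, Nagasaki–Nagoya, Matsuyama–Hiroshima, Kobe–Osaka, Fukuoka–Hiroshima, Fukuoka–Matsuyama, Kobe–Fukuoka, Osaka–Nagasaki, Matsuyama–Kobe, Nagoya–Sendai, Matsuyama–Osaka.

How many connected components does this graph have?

2

From Fukuoka: component {Fukuoka, Hiroshima, Kobe, Matsuyama, Nagasaki, Nagoya, Osaka, Sendai}.
From Sapporo: component {Sapporo}.
That's 2 components.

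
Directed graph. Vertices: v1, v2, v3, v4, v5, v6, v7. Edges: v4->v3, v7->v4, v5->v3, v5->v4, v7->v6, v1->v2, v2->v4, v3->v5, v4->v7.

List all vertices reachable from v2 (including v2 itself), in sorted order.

Start at v2.
Its neighbours: v4.
Then their neighbours: v3, v7.
Then next layer: v5, v6.
Nothing further is reachable.

v2, v3, v4, v5, v6, v7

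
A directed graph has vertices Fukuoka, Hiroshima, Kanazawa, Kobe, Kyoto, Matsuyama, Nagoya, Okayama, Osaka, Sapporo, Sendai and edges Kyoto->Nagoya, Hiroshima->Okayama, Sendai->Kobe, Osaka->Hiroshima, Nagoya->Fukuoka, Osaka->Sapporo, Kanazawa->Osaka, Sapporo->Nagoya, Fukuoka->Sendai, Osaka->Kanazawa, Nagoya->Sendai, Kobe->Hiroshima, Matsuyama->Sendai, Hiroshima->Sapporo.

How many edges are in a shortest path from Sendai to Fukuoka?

5

Distance 0: Sendai.
Distance 1: Kobe.
Distance 2: Hiroshima.
Distance 3: Okayama, Sapporo.
Distance 4: Nagoya.
Distance 5: Fukuoka — contains Fukuoka.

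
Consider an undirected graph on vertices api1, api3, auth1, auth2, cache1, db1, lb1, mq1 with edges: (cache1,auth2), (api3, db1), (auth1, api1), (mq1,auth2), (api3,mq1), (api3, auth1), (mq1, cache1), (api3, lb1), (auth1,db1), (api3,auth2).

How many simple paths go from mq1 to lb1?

mq1–api3–lb1
mq1–auth2–api3–lb1
mq1–cache1–auth2–api3–lb1

3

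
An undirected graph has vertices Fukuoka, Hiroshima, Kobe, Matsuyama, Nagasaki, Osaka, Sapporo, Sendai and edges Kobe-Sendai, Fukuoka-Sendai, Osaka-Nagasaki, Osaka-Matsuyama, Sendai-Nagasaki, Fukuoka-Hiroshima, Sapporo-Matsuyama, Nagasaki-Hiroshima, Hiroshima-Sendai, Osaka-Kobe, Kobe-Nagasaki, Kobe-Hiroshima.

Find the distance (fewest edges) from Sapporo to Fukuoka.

5

Distance 0: Sapporo.
Distance 1: Matsuyama.
Distance 2: Osaka.
Distance 3: Kobe, Nagasaki.
Distance 4: Hiroshima, Sendai.
Distance 5: Fukuoka — contains Fukuoka.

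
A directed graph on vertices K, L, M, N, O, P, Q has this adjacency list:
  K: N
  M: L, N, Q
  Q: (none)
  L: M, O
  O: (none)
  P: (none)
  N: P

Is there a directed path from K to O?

No

Explore from K.
Distance 1: reach N.
Distance 2: reach P.
The search from K is exhausted; no directed path reaches O.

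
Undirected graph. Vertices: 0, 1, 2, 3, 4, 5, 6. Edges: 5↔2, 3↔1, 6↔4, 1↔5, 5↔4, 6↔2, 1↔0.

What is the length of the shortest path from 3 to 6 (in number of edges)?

4

Distance 0: 3.
Distance 1: 1.
Distance 2: 0, 5.
Distance 3: 2, 4.
Distance 4: 6 — contains 6.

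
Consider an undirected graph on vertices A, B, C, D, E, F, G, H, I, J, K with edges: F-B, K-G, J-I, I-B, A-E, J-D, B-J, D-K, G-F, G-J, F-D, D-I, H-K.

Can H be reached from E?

No

Explore from E.
Distance 1: reach A.
The search is exhausted without reaching H; it lies in a different component.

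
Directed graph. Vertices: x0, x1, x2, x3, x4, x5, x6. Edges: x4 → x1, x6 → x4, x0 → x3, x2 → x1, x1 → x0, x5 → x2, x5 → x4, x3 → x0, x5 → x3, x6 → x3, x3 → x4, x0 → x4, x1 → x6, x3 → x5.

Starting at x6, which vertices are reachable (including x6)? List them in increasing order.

x0, x1, x2, x3, x4, x5, x6

Start at x6.
Its neighbours: x3, x4.
Then their neighbours: x0, x1, x5.
Then next layer: x2.
Every vertex is now reached.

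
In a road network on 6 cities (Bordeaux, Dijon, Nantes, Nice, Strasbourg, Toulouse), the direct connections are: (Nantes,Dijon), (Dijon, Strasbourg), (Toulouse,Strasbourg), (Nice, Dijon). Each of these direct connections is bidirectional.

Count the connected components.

From Bordeaux: component {Bordeaux}.
From Dijon: component {Dijon, Nantes, Nice, Strasbourg, Toulouse}.
That's 2 components.

2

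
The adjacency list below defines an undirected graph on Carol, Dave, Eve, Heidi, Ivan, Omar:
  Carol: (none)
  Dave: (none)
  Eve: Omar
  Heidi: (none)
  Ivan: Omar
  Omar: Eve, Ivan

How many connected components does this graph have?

4

From Carol: component {Carol}.
From Dave: component {Dave}.
From Eve: component {Eve, Ivan, Omar}.
From Heidi: component {Heidi}.
That's 4 components.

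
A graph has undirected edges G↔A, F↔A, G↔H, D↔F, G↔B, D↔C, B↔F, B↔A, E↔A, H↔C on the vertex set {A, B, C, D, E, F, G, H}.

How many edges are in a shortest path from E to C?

4

Distance 0: E.
Distance 1: A.
Distance 2: B, F, G.
Distance 3: D, H.
Distance 4: C — contains C.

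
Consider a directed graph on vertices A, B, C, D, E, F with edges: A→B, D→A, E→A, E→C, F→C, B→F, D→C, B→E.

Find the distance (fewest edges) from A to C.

Distance 0: A.
Distance 1: B.
Distance 2: E, F.
Distance 3: C — contains C.

3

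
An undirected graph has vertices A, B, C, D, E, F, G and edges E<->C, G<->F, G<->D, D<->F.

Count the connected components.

From A: component {A}.
From B: component {B}.
From C: component {C, E}.
From D: component {D, F, G}.
That's 4 components.

4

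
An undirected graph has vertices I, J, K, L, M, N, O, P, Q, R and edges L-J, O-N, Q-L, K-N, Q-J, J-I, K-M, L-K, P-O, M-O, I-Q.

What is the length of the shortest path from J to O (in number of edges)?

Distance 0: J.
Distance 1: I, L, Q.
Distance 2: K.
Distance 3: M, N.
Distance 4: O — contains O.

4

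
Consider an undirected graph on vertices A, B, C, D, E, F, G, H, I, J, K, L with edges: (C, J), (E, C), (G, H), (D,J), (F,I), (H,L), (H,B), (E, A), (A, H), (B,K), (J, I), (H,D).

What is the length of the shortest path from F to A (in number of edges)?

Distance 0: F.
Distance 1: I.
Distance 2: J.
Distance 3: C, D.
Distance 4: E, H.
Distance 5: A, B, G, L — contains A.

5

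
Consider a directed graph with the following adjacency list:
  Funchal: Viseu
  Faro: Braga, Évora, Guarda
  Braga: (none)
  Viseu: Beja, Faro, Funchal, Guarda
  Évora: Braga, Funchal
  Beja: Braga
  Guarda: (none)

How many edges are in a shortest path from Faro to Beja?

4

Distance 0: Faro.
Distance 1: Braga, Évora, Guarda.
Distance 2: Funchal.
Distance 3: Viseu.
Distance 4: Beja — contains Beja.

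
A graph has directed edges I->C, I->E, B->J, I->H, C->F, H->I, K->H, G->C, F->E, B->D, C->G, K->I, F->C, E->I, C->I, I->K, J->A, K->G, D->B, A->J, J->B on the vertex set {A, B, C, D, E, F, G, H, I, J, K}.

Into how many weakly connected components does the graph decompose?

From A: component {A, B, D, J}.
From C: component {C, E, F, G, H, I, K}.
That's 2 components.

2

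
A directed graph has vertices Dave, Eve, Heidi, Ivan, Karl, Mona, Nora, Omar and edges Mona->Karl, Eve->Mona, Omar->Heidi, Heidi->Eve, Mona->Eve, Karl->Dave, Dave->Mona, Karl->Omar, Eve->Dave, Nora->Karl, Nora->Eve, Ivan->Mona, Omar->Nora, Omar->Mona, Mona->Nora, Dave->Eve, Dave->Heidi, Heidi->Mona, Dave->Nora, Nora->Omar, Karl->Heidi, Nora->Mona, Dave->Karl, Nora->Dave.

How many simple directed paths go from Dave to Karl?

Dave→Eve→Mona→Karl
Dave→Eve→Mona→Nora→Karl
Dave→Heidi→Eve→Mona→Karl
Dave→Heidi→Eve→Mona→Nora→Karl
Dave→Heidi→Mona→Karl
Dave→Heidi→Mona→Nora→Karl
Dave→Karl
Dave→Mona→Karl
Dave→Mona→Nora→Karl
Dave→Nora→Eve→Mona→Karl
Dave→Nora→Karl
Dave→Nora→Mona→Karl
Dave→Nora→Omar→Heidi→Eve→Mona→Karl
Dave→Nora→Omar→Heidi→Mona→Karl
Dave→Nora→Omar→Mona→Karl

15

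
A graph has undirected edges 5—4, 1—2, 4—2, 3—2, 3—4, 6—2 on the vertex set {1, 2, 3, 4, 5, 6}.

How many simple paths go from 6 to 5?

2

6–2–3–4–5
6–2–4–5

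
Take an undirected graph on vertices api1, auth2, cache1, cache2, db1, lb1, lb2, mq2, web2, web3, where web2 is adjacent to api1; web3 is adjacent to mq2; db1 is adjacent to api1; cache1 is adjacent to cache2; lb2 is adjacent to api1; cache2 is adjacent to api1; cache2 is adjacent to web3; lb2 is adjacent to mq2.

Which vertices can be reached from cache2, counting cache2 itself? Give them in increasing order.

Start at cache2.
Its neighbours: api1, cache1, web3.
Then their neighbours: db1, lb2, mq2, web2.
Nothing further is reachable.

api1, cache1, cache2, db1, lb2, mq2, web2, web3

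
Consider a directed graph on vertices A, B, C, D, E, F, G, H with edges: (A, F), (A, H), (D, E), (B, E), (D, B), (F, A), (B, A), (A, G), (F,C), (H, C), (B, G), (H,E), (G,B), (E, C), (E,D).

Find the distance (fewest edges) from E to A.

Distance 0: E.
Distance 1: C, D.
Distance 2: B.
Distance 3: A, G — contains A.

3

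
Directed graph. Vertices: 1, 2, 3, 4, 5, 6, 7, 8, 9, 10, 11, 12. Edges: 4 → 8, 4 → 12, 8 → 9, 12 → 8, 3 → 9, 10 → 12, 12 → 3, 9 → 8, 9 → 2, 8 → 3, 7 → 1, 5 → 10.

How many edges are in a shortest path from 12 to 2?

Distance 0: 12.
Distance 1: 3, 8.
Distance 2: 9.
Distance 3: 2 — contains 2.

3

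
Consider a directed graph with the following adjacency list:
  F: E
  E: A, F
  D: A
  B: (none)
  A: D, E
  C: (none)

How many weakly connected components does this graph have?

3

From A: component {A, D, E, F}.
From B: component {B}.
From C: component {C}.
That's 3 components.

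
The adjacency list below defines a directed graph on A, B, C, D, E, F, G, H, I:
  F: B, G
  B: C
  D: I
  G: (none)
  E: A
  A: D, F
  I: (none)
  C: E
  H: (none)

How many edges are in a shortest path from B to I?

5

Distance 0: B.
Distance 1: C.
Distance 2: E.
Distance 3: A.
Distance 4: D, F.
Distance 5: G, I — contains I.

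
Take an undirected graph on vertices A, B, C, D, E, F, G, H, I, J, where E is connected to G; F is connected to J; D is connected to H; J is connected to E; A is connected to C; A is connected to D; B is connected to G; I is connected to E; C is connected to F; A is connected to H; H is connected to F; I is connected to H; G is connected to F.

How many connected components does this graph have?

From A: component {A, B, C, D, E, F, G, H, I, J}.
That's 1 component.

1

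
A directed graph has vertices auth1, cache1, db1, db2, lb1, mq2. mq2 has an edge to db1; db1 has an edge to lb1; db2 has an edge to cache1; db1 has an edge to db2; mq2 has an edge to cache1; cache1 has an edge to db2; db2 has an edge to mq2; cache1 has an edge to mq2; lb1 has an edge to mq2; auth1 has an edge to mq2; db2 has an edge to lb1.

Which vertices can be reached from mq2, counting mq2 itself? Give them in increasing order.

cache1, db1, db2, lb1, mq2

Start at mq2.
Its neighbours: cache1, db1.
Then their neighbours: db2, lb1.
Nothing further is reachable.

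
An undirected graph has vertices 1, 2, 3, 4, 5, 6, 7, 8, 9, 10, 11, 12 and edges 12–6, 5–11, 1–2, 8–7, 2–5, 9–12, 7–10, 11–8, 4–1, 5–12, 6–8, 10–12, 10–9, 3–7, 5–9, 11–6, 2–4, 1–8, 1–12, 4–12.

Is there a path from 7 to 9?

Explore from 7.
Distance 1: reach 3, 8, 10.
Distance 2: reach 1, 6, 9, 11, 12.
Found 9.

Yes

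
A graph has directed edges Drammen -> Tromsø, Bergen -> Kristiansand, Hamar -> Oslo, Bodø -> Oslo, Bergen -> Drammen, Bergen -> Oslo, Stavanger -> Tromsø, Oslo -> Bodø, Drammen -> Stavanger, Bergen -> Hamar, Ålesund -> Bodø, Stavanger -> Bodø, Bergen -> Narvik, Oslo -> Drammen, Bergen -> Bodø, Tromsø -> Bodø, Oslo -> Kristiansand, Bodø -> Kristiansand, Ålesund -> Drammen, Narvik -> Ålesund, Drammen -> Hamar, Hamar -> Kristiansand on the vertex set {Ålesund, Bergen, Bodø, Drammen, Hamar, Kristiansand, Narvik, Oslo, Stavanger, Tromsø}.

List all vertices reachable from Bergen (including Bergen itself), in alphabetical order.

Ålesund, Bergen, Bodø, Drammen, Hamar, Kristiansand, Narvik, Oslo, Stavanger, Tromsø

Start at Bergen.
Its neighbours: Bodø, Drammen, Hamar, Kristiansand, Narvik, Oslo.
Then their neighbours: Ålesund, Stavanger, Tromsø.
Every vertex is now reached.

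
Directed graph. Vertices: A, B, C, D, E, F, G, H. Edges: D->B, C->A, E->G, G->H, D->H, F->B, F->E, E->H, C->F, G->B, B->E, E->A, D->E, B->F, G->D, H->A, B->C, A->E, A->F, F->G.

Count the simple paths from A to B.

A→E→G→B
A→E→G→D→B
A→F→B
A→F→E→G→B
A→F→E→G→D→B
A→F→G→B
A→F→G→D→B

7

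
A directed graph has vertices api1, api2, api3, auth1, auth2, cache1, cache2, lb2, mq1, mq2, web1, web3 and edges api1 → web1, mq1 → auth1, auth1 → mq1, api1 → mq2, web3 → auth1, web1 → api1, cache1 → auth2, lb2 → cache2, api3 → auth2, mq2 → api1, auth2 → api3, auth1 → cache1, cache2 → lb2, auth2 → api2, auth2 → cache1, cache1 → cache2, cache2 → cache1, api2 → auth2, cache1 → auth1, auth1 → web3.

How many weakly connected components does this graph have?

2

From api1: component {api1, mq2, web1}.
From api2: component {api2, api3, auth1, auth2, cache1, cache2, lb2, mq1, web3}.
That's 2 components.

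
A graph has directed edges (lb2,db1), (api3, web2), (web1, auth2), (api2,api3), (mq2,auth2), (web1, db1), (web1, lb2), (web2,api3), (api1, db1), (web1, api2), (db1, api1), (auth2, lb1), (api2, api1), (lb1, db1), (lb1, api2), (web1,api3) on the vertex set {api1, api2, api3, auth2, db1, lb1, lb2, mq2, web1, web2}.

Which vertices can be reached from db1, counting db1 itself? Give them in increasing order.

Start at db1.
Its neighbours: api1.
Nothing further is reachable.

api1, db1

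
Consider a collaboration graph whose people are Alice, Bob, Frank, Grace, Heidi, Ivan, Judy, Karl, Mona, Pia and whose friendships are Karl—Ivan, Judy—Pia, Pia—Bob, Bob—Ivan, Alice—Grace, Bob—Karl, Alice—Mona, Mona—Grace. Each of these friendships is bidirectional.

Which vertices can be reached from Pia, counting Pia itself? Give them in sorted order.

Start at Pia.
Its neighbours: Bob, Judy.
Then their neighbours: Ivan, Karl.
Nothing further is reachable.

Bob, Ivan, Judy, Karl, Pia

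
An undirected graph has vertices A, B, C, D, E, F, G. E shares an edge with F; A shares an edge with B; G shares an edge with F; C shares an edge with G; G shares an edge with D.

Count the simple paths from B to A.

B–A

1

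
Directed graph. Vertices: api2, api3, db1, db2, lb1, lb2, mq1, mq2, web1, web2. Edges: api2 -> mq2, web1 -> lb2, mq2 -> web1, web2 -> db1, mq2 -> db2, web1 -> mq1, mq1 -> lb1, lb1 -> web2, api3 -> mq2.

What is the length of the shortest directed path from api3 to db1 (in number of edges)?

Distance 0: api3.
Distance 1: mq2.
Distance 2: db2, web1.
Distance 3: lb2, mq1.
Distance 4: lb1.
Distance 5: web2.
Distance 6: db1 — contains db1.

6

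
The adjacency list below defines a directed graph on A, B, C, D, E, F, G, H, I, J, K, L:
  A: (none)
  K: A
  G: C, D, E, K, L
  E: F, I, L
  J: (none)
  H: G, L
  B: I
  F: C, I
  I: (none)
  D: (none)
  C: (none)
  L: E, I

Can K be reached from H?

Yes

Explore from H.
Distance 1: reach G, L.
Distance 2: reach C, D, E, I, K.
Found K.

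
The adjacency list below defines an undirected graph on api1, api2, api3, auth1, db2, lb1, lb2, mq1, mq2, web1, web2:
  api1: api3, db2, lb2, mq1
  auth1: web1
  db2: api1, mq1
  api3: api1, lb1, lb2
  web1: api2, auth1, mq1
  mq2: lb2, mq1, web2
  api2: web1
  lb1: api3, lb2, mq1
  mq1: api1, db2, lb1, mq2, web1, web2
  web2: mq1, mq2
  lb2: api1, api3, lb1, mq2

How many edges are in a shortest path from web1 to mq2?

2

Distance 0: web1.
Distance 1: api2, auth1, mq1.
Distance 2: api1, db2, lb1, mq2, web2 — contains mq2.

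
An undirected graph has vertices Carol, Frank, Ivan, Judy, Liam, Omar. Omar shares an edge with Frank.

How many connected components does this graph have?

5

From Carol: component {Carol}.
From Frank: component {Frank, Omar}.
From Ivan: component {Ivan}.
From Judy: component {Judy}.
From Liam: component {Liam}.
That's 5 components.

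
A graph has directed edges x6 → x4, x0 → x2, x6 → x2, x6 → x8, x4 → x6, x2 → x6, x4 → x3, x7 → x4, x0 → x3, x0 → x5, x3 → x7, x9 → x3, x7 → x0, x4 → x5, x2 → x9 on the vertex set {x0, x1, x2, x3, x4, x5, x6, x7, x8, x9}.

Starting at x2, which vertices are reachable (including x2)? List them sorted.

Start at x2.
Its neighbours: x6, x9.
Then their neighbours: x3, x4, x8.
Then next layer: x5, x7.
Then next layer: x0.
Nothing further is reachable.

x0, x2, x3, x4, x5, x6, x7, x8, x9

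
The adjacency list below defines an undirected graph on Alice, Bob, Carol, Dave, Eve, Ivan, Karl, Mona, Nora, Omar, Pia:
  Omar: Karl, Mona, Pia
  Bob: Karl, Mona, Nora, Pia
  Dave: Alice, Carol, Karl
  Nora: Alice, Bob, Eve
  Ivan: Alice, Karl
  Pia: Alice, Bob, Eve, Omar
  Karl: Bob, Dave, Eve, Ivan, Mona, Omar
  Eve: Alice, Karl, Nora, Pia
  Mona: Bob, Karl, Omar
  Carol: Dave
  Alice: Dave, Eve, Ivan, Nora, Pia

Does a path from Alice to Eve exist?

Yes

Explore from Alice.
Distance 1: reach Dave, Eve, Ivan, Nora, Pia.
Found Eve.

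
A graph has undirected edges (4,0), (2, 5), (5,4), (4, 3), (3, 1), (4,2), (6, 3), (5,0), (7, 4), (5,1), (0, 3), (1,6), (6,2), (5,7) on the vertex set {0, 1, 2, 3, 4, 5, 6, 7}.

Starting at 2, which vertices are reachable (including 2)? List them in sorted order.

Start at 2.
Its neighbours: 4, 5, 6.
Then their neighbours: 0, 1, 3, 7.
Every vertex is now reached.

0, 1, 2, 3, 4, 5, 6, 7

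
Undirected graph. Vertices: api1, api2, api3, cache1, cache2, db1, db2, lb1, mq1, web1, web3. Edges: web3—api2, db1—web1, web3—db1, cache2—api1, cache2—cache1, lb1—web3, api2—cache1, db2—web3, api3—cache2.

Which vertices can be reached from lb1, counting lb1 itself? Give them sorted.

Start at lb1.
Its neighbours: web3.
Then their neighbours: api2, db1, db2.
Then next layer: cache1, web1.
Then next layer: cache2.
Then next layer: api1, api3.
Nothing further is reachable.

api1, api2, api3, cache1, cache2, db1, db2, lb1, web1, web3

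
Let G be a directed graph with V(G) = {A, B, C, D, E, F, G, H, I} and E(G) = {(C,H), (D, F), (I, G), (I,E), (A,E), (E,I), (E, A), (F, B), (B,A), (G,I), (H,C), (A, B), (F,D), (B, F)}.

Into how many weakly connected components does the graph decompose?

From A: component {A, B, D, E, F, G, I}.
From C: component {C, H}.
That's 2 components.

2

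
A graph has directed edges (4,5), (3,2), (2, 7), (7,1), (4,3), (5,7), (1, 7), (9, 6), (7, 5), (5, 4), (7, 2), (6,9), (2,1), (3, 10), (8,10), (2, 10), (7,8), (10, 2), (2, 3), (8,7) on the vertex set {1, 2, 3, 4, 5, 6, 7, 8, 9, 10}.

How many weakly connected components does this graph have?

2

From 1: component {1, 2, 3, 4, 5, 7, 8, 10}.
From 6: component {6, 9}.
That's 2 components.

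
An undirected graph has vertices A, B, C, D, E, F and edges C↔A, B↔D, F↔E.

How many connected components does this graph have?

3

From A: component {A, C}.
From B: component {B, D}.
From E: component {E, F}.
That's 3 components.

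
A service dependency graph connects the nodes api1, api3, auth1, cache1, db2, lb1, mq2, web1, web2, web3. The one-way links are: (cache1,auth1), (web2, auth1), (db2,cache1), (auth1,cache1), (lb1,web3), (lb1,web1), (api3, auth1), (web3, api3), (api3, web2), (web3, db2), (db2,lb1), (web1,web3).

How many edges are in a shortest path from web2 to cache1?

2

Distance 0: web2.
Distance 1: auth1.
Distance 2: cache1 — contains cache1.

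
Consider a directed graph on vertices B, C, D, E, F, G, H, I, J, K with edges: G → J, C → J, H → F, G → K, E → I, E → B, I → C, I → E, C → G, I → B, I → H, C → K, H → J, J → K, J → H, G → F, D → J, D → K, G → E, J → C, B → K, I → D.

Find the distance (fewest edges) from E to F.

Distance 0: E.
Distance 1: B, I.
Distance 2: C, D, H, K.
Distance 3: F, G, J — contains F.

3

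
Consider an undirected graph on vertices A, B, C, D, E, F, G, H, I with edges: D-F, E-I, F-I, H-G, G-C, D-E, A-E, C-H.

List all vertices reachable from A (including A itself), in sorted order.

Start at A.
Its neighbours: E.
Then their neighbours: D, I.
Then next layer: F.
Nothing further is reachable.

A, D, E, F, I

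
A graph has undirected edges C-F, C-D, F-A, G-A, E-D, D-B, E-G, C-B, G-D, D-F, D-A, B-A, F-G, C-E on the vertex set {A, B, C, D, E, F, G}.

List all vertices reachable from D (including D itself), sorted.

Start at D.
Its neighbours: A, B, C, E, F, G.
Every vertex is now reached.

A, B, C, D, E, F, G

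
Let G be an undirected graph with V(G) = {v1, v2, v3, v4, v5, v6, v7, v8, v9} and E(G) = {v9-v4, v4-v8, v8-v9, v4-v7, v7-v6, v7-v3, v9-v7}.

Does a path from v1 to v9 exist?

v1 has no edges, so nothing is reachable from it.

No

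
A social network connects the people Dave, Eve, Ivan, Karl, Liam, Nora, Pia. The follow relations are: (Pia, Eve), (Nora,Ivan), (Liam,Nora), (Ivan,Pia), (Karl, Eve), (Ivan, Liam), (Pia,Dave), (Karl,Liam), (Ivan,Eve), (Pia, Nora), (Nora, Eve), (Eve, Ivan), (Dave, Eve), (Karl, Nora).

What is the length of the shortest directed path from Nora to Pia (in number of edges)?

2

Distance 0: Nora.
Distance 1: Eve, Ivan.
Distance 2: Liam, Pia — contains Pia.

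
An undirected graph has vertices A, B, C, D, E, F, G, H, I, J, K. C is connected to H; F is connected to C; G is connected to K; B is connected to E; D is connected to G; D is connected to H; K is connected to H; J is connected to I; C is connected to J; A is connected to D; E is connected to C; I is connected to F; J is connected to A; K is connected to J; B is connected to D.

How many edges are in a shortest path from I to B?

Distance 0: I.
Distance 1: F, J.
Distance 2: A, C, K.
Distance 3: D, E, G, H.
Distance 4: B — contains B.

4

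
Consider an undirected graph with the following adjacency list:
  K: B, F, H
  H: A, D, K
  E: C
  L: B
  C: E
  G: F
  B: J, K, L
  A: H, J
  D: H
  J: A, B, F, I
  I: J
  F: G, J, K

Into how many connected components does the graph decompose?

From A: component {A, B, D, F, G, H, I, J, K, L}.
From C: component {C, E}.
That's 2 components.

2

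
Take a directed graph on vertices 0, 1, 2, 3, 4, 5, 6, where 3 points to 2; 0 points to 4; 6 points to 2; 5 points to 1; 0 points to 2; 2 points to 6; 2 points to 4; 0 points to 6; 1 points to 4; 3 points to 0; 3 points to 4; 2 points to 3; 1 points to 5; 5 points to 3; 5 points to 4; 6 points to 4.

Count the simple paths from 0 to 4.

0→2→3→4
0→2→4
0→2→6→4
0→4
0→6→2→3→4
0→6→2→4
0→6→4

7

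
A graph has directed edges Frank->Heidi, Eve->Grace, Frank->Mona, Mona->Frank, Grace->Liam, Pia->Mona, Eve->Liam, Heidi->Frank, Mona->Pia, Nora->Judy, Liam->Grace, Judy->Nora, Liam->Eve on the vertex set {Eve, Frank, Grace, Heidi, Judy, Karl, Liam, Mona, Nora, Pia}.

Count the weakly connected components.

4

From Eve: component {Eve, Grace, Liam}.
From Frank: component {Frank, Heidi, Mona, Pia}.
From Judy: component {Judy, Nora}.
From Karl: component {Karl}.
That's 4 components.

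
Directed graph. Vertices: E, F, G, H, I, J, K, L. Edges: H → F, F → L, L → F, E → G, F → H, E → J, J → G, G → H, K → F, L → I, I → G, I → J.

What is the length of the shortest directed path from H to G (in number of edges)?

Distance 0: H.
Distance 1: F.
Distance 2: L.
Distance 3: I.
Distance 4: G, J — contains G.

4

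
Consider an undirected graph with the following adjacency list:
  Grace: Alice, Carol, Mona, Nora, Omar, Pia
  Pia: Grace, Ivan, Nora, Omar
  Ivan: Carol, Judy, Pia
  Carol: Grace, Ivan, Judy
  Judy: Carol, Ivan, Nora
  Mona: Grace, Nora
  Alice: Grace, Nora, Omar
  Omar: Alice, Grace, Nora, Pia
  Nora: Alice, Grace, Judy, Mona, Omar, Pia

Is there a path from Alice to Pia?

Yes

Explore from Alice.
Distance 1: reach Grace, Nora, Omar.
Distance 2: reach Carol, Judy, Mona, Pia.
Found Pia.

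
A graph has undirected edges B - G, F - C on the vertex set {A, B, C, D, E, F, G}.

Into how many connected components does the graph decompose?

From A: component {A}.
From B: component {B, G}.
From C: component {C, F}.
From D: component {D}.
From E: component {E}.
That's 5 components.

5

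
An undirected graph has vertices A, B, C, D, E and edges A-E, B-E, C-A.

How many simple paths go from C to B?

1

C–A–E–B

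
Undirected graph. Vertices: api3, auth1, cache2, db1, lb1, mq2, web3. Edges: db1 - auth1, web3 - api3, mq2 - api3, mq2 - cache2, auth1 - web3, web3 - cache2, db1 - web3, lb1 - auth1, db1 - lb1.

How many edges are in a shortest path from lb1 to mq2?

Distance 0: lb1.
Distance 1: auth1, db1.
Distance 2: web3.
Distance 3: api3, cache2.
Distance 4: mq2 — contains mq2.

4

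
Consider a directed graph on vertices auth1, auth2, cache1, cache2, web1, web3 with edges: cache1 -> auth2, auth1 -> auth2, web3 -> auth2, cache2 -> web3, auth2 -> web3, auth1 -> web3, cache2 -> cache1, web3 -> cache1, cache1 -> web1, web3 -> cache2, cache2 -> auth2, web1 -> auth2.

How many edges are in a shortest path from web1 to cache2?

3

Distance 0: web1.
Distance 1: auth2.
Distance 2: web3.
Distance 3: cache1, cache2 — contains cache2.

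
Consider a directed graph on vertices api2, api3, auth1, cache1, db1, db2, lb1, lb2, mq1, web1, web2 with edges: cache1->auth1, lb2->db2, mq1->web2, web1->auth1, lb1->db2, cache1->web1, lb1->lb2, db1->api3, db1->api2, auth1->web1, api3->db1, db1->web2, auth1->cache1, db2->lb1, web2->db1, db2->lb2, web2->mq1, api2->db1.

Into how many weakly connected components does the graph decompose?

3

From api2: component {api2, api3, db1, mq1, web2}.
From auth1: component {auth1, cache1, web1}.
From db2: component {db2, lb1, lb2}.
That's 3 components.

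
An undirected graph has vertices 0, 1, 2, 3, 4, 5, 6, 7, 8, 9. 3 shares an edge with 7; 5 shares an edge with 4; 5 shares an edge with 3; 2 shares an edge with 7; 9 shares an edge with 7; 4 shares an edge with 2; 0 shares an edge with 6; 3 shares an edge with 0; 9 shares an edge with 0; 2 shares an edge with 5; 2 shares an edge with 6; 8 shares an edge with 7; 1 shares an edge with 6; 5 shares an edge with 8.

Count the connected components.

1

From 0: component {0, 1, 2, 3, 4, 5, 6, 7, 8, 9}.
That's 1 component.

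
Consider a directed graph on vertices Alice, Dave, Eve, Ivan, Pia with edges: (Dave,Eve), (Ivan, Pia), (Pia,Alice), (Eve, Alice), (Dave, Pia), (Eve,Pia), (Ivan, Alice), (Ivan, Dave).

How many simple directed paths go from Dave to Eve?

1

Dave→Eve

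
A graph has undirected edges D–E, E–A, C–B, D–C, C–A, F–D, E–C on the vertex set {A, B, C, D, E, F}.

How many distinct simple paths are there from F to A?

4

F–D–C–A
F–D–C–E–A
F–D–E–A
F–D–E–C–A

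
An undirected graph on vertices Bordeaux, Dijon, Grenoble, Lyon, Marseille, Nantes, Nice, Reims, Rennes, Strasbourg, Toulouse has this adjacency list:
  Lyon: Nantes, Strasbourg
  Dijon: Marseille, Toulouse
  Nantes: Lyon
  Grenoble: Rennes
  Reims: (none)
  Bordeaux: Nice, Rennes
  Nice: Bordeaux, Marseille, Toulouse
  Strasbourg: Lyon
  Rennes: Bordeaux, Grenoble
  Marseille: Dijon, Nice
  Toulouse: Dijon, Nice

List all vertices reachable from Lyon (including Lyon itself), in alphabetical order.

Start at Lyon.
Its neighbours: Nantes, Strasbourg.
Nothing further is reachable.

Lyon, Nantes, Strasbourg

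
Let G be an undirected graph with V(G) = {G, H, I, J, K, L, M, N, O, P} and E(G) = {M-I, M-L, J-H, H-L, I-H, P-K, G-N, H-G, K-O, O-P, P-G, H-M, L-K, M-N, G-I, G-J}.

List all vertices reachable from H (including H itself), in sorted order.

Start at H.
Its neighbours: G, I, J, L, M.
Then their neighbours: K, N, P.
Then next layer: O.
Every vertex is now reached.

G, H, I, J, K, L, M, N, O, P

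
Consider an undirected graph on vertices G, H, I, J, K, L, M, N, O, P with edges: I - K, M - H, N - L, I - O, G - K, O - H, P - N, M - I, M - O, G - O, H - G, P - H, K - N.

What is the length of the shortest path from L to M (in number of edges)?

Distance 0: L.
Distance 1: N.
Distance 2: K, P.
Distance 3: G, H, I.
Distance 4: M, O — contains M.

4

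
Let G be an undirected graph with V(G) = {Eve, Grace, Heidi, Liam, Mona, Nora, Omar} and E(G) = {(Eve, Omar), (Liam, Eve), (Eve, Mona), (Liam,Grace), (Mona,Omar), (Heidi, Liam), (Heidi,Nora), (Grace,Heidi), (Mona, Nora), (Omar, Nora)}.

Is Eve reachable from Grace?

Yes

Explore from Grace.
Distance 1: reach Heidi, Liam.
Distance 2: reach Eve, Nora.
Found Eve.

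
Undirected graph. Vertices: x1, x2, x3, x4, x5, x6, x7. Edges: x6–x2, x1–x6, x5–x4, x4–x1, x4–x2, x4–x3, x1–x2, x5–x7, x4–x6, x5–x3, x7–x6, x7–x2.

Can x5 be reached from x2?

Explore from x2.
Distance 1: reach x1, x4, x6, x7.
Distance 2: reach x3, x5.
Found x5.

Yes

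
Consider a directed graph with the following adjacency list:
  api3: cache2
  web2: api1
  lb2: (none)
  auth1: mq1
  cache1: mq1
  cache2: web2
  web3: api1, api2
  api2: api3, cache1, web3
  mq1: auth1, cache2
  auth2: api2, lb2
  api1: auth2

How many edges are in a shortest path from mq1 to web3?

6

Distance 0: mq1.
Distance 1: auth1, cache2.
Distance 2: web2.
Distance 3: api1.
Distance 4: auth2.
Distance 5: api2, lb2.
Distance 6: api3, cache1, web3 — contains web3.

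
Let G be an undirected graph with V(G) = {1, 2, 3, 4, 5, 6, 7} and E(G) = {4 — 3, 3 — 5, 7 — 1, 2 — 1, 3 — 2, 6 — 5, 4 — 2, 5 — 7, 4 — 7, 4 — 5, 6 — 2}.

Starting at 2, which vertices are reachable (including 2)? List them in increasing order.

Start at 2.
Its neighbours: 1, 3, 4, 6.
Then their neighbours: 5, 7.
Every vertex is now reached.

1, 2, 3, 4, 5, 6, 7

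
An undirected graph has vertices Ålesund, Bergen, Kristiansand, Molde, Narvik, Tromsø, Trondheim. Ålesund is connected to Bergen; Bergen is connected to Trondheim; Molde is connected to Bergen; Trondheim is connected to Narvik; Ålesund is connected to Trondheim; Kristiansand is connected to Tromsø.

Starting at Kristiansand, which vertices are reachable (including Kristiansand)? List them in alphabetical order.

Start at Kristiansand.
Its neighbours: Tromsø.
Nothing further is reachable.

Kristiansand, Tromsø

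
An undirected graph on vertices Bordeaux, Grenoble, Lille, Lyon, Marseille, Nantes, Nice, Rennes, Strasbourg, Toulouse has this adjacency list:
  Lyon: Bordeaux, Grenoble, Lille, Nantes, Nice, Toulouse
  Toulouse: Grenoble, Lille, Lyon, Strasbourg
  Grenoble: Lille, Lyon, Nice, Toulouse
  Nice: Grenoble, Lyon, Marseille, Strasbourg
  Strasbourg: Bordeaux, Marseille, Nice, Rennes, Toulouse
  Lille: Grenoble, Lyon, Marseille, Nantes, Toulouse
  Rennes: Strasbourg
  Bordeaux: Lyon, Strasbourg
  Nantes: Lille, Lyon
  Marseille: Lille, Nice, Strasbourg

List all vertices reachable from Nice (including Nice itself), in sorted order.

Start at Nice.
Its neighbours: Grenoble, Lyon, Marseille, Strasbourg.
Then their neighbours: Bordeaux, Lille, Nantes, Rennes, Toulouse.
Every vertex is now reached.

Bordeaux, Grenoble, Lille, Lyon, Marseille, Nantes, Nice, Rennes, Strasbourg, Toulouse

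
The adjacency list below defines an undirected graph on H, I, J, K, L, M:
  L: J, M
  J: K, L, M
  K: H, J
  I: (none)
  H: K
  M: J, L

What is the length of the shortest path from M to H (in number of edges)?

Distance 0: M.
Distance 1: J, L.
Distance 2: K.
Distance 3: H — contains H.

3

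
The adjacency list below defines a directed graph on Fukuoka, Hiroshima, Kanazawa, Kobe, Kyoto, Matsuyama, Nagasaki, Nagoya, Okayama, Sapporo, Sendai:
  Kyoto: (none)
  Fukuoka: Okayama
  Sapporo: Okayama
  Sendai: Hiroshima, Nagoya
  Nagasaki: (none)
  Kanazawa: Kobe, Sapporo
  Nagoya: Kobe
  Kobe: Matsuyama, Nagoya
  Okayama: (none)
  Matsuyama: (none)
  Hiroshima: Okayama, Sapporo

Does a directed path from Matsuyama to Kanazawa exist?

No

Matsuyama has no outgoing edges, so nothing is reachable from it.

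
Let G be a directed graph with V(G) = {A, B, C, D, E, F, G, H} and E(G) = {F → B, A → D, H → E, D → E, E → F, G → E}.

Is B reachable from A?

Yes

Explore from A.
Distance 1: reach D.
Distance 2: reach E.
Distance 3: reach F.
Distance 4: reach B.
Found B.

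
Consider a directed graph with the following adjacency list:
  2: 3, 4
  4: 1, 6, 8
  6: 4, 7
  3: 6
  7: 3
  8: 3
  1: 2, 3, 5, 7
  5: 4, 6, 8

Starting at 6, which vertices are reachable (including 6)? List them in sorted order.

Start at 6.
Its neighbours: 4, 7.
Then their neighbours: 1, 3, 8.
Then next layer: 2, 5.
Every vertex is now reached.

1, 2, 3, 4, 5, 6, 7, 8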